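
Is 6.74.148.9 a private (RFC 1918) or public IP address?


RFC 1918 private ranges:
  10.0.0.0/8 (10.0.0.0 - 10.255.255.255)
  172.16.0.0/12 (172.16.0.0 - 172.31.255.255)
  192.168.0.0/16 (192.168.0.0 - 192.168.255.255)
Public (not in any RFC 1918 range)


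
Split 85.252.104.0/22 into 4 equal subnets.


New prefix = 22 + 2 = 24
Each subnet has 256 addresses
  85.252.104.0/24
  85.252.105.0/24
  85.252.106.0/24
  85.252.107.0/24
Subnets: 85.252.104.0/24, 85.252.105.0/24, 85.252.106.0/24, 85.252.107.0/24


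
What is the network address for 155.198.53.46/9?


IP:   10011011.11000110.00110101.00101110
Mask: 11111111.10000000.00000000.00000000
AND operation:
Net:  10011011.10000000.00000000.00000000
Network: 155.128.0.0/9


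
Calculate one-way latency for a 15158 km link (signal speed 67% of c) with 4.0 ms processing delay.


Speed = 0.67 * 3e5 km/s = 201000 km/s
Propagation delay = 15158 / 201000 = 0.0754 s = 75.4129 ms
Processing delay = 4.0 ms
Total one-way latency = 79.4129 ms


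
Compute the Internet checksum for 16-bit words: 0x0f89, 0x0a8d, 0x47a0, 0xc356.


Sum all words (with carry folding):
+ 0x0f89 = 0x0f89
+ 0x0a8d = 0x1a16
+ 0x47a0 = 0x61b6
+ 0xc356 = 0x250d
One's complement: ~0x250d
Checksum = 0xdaf2


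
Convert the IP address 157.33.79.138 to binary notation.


157 = 10011101
33 = 00100001
79 = 01001111
138 = 10001010
Binary: 10011101.00100001.01001111.10001010


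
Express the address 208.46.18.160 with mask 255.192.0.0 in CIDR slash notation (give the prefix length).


Binary: 11111111.11000000.00000000.00000000
Count leading 1s
Prefix: /10


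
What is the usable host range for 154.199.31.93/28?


Network: 154.199.31.80
Broadcast: 154.199.31.95
First usable = network + 1
Last usable = broadcast - 1
Range: 154.199.31.81 to 154.199.31.94


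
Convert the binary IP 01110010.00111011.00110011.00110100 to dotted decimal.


01110010 = 114
00111011 = 59
00110011 = 51
00110100 = 52
IP: 114.59.51.52


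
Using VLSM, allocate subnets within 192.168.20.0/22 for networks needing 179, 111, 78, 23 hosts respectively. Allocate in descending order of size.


179 hosts -> /24 (254 usable): 192.168.20.0/24
111 hosts -> /25 (126 usable): 192.168.21.0/25
78 hosts -> /25 (126 usable): 192.168.21.128/25
23 hosts -> /27 (30 usable): 192.168.22.0/27
Allocation: 192.168.20.0/24 (179 hosts, 254 usable); 192.168.21.0/25 (111 hosts, 126 usable); 192.168.21.128/25 (78 hosts, 126 usable); 192.168.22.0/27 (23 hosts, 30 usable)


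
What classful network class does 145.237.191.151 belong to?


First octet: 145
Binary: 10010001
10xxxxxx -> Class B (128-191)
Class B, default mask 255.255.0.0 (/16)


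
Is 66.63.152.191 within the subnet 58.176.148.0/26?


Subnet network: 58.176.148.0
Test IP AND mask: 66.63.152.128
No, 66.63.152.191 is not in 58.176.148.0/26


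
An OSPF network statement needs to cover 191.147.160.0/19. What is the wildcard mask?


Subnet mask: 255.255.224.0
Wildcard = 255.255.255.255 - subnet mask
255 - 255 = 0
255 - 255 = 0
255 - 224 = 31
255 - 0 = 255
Wildcard: 0.0.31.255


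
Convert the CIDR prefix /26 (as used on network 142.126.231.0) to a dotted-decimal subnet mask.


/26 means 26 network bits, 6 host bits
Binary: 11111111111111111111111111000000
Mask: 255.255.255.192


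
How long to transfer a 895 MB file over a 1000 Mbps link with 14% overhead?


Effective throughput = 1000 * (1 - 14/100) = 860 Mbps
File size in Mb = 895 * 8 = 7160 Mb
Time = 7160 / 860
Time = 8.3256 seconds


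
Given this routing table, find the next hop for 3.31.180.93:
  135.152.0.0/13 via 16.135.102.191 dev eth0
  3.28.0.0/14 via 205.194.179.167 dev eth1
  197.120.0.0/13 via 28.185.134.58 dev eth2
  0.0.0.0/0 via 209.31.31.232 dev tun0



Longest prefix match for 3.31.180.93:
  /13 135.152.0.0: no
  /14 3.28.0.0: MATCH
  /13 197.120.0.0: no
  /0 0.0.0.0: MATCH
Selected: next-hop 205.194.179.167 via eth1 (matched /14)


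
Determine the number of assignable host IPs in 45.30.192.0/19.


Host bits = 32 - 19 = 13
Total addresses = 2^13 = 8192
Usable = total - 2 (network and broadcast)
Usable hosts: 8190


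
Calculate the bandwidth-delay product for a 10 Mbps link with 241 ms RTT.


BDP = bandwidth * RTT
= 10 Mbps * 241 ms
= 10 * 1e6 * 241 / 1000 bits
= 2410000 bits
= 301250 bytes
= 294.1895 KB
BDP = 2410000 bits (301250 bytes)


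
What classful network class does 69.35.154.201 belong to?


First octet: 69
Binary: 01000101
0xxxxxxx -> Class A (1-126)
Class A, default mask 255.0.0.0 (/8)


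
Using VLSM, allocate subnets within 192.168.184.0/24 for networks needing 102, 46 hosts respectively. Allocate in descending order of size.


102 hosts -> /25 (126 usable): 192.168.184.0/25
46 hosts -> /26 (62 usable): 192.168.184.128/26
Allocation: 192.168.184.0/25 (102 hosts, 126 usable); 192.168.184.128/26 (46 hosts, 62 usable)


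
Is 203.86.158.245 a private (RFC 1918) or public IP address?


RFC 1918 private ranges:
  10.0.0.0/8 (10.0.0.0 - 10.255.255.255)
  172.16.0.0/12 (172.16.0.0 - 172.31.255.255)
  192.168.0.0/16 (192.168.0.0 - 192.168.255.255)
Public (not in any RFC 1918 range)


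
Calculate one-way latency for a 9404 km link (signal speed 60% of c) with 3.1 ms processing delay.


Speed = 0.6 * 3e5 km/s = 180000 km/s
Propagation delay = 9404 / 180000 = 0.0522 s = 52.2444 ms
Processing delay = 3.1 ms
Total one-way latency = 55.3444 ms


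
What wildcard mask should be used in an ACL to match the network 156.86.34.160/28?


Subnet mask: 255.255.255.240
Wildcard = 255.255.255.255 - subnet mask
255 - 255 = 0
255 - 255 = 0
255 - 255 = 0
255 - 240 = 15
Wildcard: 0.0.0.15


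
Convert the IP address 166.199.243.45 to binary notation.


166 = 10100110
199 = 11000111
243 = 11110011
45 = 00101101
Binary: 10100110.11000111.11110011.00101101


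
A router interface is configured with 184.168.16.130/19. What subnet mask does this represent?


/19 means 19 network bits, 13 host bits
Binary: 11111111111111111110000000000000
Mask: 255.255.224.0


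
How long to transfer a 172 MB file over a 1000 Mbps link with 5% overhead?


Effective throughput = 1000 * (1 - 5/100) = 950 Mbps
File size in Mb = 172 * 8 = 1376 Mb
Time = 1376 / 950
Time = 1.4484 seconds


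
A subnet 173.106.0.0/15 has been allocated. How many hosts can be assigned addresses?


Host bits = 32 - 15 = 17
Total addresses = 2^17 = 131072
Usable = total - 2 (network and broadcast)
Usable hosts: 131070


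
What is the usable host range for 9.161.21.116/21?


Network: 9.161.16.0
Broadcast: 9.161.23.255
First usable = network + 1
Last usable = broadcast - 1
Range: 9.161.16.1 to 9.161.23.254


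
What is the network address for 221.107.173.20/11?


IP:   11011101.01101011.10101101.00010100
Mask: 11111111.11100000.00000000.00000000
AND operation:
Net:  11011101.01100000.00000000.00000000
Network: 221.96.0.0/11


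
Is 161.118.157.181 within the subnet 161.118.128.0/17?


Subnet network: 161.118.128.0
Test IP AND mask: 161.118.128.0
Yes, 161.118.157.181 is in 161.118.128.0/17


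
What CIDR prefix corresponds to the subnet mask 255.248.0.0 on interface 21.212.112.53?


Binary: 11111111.11111000.00000000.00000000
Count leading 1s
Prefix: /13


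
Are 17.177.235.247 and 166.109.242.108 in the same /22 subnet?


Mask: 255.255.252.0
17.177.235.247 AND mask = 17.177.232.0
166.109.242.108 AND mask = 166.109.240.0
No, different subnets (17.177.232.0 vs 166.109.240.0)


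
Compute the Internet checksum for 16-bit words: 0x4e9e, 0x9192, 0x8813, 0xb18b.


Sum all words (with carry folding):
+ 0x4e9e = 0x4e9e
+ 0x9192 = 0xe030
+ 0x8813 = 0x6844
+ 0xb18b = 0x19d0
One's complement: ~0x19d0
Checksum = 0xe62f


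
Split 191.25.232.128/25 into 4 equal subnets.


New prefix = 25 + 2 = 27
Each subnet has 32 addresses
  191.25.232.128/27
  191.25.232.160/27
  191.25.232.192/27
  191.25.232.224/27
Subnets: 191.25.232.128/27, 191.25.232.160/27, 191.25.232.192/27, 191.25.232.224/27


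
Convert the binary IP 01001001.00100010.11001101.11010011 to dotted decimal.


01001001 = 73
00100010 = 34
11001101 = 205
11010011 = 211
IP: 73.34.205.211


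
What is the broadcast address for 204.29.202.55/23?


Network: 204.29.202.0/23
Host bits = 9
Set all host bits to 1:
Broadcast: 204.29.203.255


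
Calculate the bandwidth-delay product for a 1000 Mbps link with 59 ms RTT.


BDP = bandwidth * RTT
= 1000 Mbps * 59 ms
= 1000 * 1e6 * 59 / 1000 bits
= 59000000 bits
= 7375000 bytes
= 7202.1484 KB
BDP = 59000000 bits (7375000 bytes)


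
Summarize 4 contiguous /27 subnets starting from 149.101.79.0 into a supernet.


Original prefix: /27
Number of subnets: 4 = 2^2
New prefix = 27 - 2 = 25
Supernet: 149.101.79.0/25


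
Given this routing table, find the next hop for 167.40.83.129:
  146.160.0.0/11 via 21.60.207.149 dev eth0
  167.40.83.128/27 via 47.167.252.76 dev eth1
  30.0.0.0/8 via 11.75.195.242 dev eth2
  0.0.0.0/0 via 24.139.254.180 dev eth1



Longest prefix match for 167.40.83.129:
  /11 146.160.0.0: no
  /27 167.40.83.128: MATCH
  /8 30.0.0.0: no
  /0 0.0.0.0: MATCH
Selected: next-hop 47.167.252.76 via eth1 (matched /27)


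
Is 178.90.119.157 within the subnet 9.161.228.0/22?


Subnet network: 9.161.228.0
Test IP AND mask: 178.90.116.0
No, 178.90.119.157 is not in 9.161.228.0/22


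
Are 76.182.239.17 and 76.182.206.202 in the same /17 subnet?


Mask: 255.255.128.0
76.182.239.17 AND mask = 76.182.128.0
76.182.206.202 AND mask = 76.182.128.0
Yes, same subnet (76.182.128.0)


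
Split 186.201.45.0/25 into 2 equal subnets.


New prefix = 25 + 1 = 26
Each subnet has 64 addresses
  186.201.45.0/26
  186.201.45.64/26
Subnets: 186.201.45.0/26, 186.201.45.64/26


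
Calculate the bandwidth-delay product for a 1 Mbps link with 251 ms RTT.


BDP = bandwidth * RTT
= 1 Mbps * 251 ms
= 1 * 1e6 * 251 / 1000 bits
= 251000 bits
= 31375 bytes
= 30.6396 KB
BDP = 251000 bits (31375 bytes)


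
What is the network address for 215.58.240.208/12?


IP:   11010111.00111010.11110000.11010000
Mask: 11111111.11110000.00000000.00000000
AND operation:
Net:  11010111.00110000.00000000.00000000
Network: 215.48.0.0/12


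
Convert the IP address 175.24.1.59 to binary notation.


175 = 10101111
24 = 00011000
1 = 00000001
59 = 00111011
Binary: 10101111.00011000.00000001.00111011


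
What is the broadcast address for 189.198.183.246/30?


Network: 189.198.183.244/30
Host bits = 2
Set all host bits to 1:
Broadcast: 189.198.183.247


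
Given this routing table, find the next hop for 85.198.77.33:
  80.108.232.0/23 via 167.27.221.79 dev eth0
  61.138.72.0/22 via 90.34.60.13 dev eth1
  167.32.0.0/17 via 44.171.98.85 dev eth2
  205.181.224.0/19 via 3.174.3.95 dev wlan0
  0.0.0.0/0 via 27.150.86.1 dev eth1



Longest prefix match for 85.198.77.33:
  /23 80.108.232.0: no
  /22 61.138.72.0: no
  /17 167.32.0.0: no
  /19 205.181.224.0: no
  /0 0.0.0.0: MATCH
Selected: next-hop 27.150.86.1 via eth1 (matched /0)


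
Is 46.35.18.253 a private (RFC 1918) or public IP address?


RFC 1918 private ranges:
  10.0.0.0/8 (10.0.0.0 - 10.255.255.255)
  172.16.0.0/12 (172.16.0.0 - 172.31.255.255)
  192.168.0.0/16 (192.168.0.0 - 192.168.255.255)
Public (not in any RFC 1918 range)


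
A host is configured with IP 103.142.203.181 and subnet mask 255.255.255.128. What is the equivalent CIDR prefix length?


Binary: 11111111.11111111.11111111.10000000
Count leading 1s
Prefix: /25


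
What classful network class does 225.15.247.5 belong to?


First octet: 225
Binary: 11100001
1110xxxx -> Class D (224-239)
Class D (multicast), default mask N/A


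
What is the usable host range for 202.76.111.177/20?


Network: 202.76.96.0
Broadcast: 202.76.111.255
First usable = network + 1
Last usable = broadcast - 1
Range: 202.76.96.1 to 202.76.111.254


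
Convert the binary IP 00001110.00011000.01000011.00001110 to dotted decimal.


00001110 = 14
00011000 = 24
01000011 = 67
00001110 = 14
IP: 14.24.67.14


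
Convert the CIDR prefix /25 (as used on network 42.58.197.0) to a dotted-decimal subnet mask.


/25 means 25 network bits, 7 host bits
Binary: 11111111111111111111111110000000
Mask: 255.255.255.128


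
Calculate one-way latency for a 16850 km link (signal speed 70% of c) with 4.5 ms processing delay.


Speed = 0.7 * 3e5 km/s = 210000 km/s
Propagation delay = 16850 / 210000 = 0.0802 s = 80.2381 ms
Processing delay = 4.5 ms
Total one-way latency = 84.7381 ms


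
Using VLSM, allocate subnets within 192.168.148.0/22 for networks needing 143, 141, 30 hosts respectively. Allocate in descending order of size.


143 hosts -> /24 (254 usable): 192.168.148.0/24
141 hosts -> /24 (254 usable): 192.168.149.0/24
30 hosts -> /27 (30 usable): 192.168.150.0/27
Allocation: 192.168.148.0/24 (143 hosts, 254 usable); 192.168.149.0/24 (141 hosts, 254 usable); 192.168.150.0/27 (30 hosts, 30 usable)


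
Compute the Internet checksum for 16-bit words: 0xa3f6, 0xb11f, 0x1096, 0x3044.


Sum all words (with carry folding):
+ 0xa3f6 = 0xa3f6
+ 0xb11f = 0x5516
+ 0x1096 = 0x65ac
+ 0x3044 = 0x95f0
One's complement: ~0x95f0
Checksum = 0x6a0f


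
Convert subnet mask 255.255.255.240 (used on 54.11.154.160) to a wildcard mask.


Subnet mask: 255.255.255.240
Wildcard = 255.255.255.255 - subnet mask
255 - 255 = 0
255 - 255 = 0
255 - 255 = 0
255 - 240 = 15
Wildcard: 0.0.0.15


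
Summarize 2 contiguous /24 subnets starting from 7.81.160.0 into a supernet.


Original prefix: /24
Number of subnets: 2 = 2^1
New prefix = 24 - 1 = 23
Supernet: 7.81.160.0/23


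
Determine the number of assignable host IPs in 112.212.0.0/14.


Host bits = 32 - 14 = 18
Total addresses = 2^18 = 262144
Usable = total - 2 (network and broadcast)
Usable hosts: 262142


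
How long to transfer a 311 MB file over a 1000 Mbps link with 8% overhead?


Effective throughput = 1000 * (1 - 8/100) = 920 Mbps
File size in Mb = 311 * 8 = 2488 Mb
Time = 2488 / 920
Time = 2.7043 seconds


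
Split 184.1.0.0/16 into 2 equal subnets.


New prefix = 16 + 1 = 17
Each subnet has 32768 addresses
  184.1.0.0/17
  184.1.128.0/17
Subnets: 184.1.0.0/17, 184.1.128.0/17


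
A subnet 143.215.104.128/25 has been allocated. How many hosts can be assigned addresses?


Host bits = 32 - 25 = 7
Total addresses = 2^7 = 128
Usable = total - 2 (network and broadcast)
Usable hosts: 126


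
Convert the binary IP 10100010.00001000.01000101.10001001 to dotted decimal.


10100010 = 162
00001000 = 8
01000101 = 69
10001001 = 137
IP: 162.8.69.137


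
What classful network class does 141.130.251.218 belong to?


First octet: 141
Binary: 10001101
10xxxxxx -> Class B (128-191)
Class B, default mask 255.255.0.0 (/16)


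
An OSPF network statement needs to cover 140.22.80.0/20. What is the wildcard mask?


Subnet mask: 255.255.240.0
Wildcard = 255.255.255.255 - subnet mask
255 - 255 = 0
255 - 255 = 0
255 - 240 = 15
255 - 0 = 255
Wildcard: 0.0.15.255


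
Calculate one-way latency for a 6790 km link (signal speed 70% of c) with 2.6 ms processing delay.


Speed = 0.7 * 3e5 km/s = 210000 km/s
Propagation delay = 6790 / 210000 = 0.0323 s = 32.3333 ms
Processing delay = 2.6 ms
Total one-way latency = 34.9333 ms


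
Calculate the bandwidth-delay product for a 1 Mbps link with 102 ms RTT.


BDP = bandwidth * RTT
= 1 Mbps * 102 ms
= 1 * 1e6 * 102 / 1000 bits
= 102000 bits
= 12750 bytes
= 12.4512 KB
BDP = 102000 bits (12750 bytes)


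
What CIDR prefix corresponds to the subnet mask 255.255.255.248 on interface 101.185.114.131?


Binary: 11111111.11111111.11111111.11111000
Count leading 1s
Prefix: /29


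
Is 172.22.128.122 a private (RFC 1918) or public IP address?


RFC 1918 private ranges:
  10.0.0.0/8 (10.0.0.0 - 10.255.255.255)
  172.16.0.0/12 (172.16.0.0 - 172.31.255.255)
  192.168.0.0/16 (192.168.0.0 - 192.168.255.255)
Private (in 172.16.0.0/12)


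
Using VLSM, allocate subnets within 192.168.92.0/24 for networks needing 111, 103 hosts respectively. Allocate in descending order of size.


111 hosts -> /25 (126 usable): 192.168.92.0/25
103 hosts -> /25 (126 usable): 192.168.92.128/25
Allocation: 192.168.92.0/25 (111 hosts, 126 usable); 192.168.92.128/25 (103 hosts, 126 usable)


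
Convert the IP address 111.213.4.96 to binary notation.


111 = 01101111
213 = 11010101
4 = 00000100
96 = 01100000
Binary: 01101111.11010101.00000100.01100000


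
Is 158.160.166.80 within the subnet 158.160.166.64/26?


Subnet network: 158.160.166.64
Test IP AND mask: 158.160.166.64
Yes, 158.160.166.80 is in 158.160.166.64/26


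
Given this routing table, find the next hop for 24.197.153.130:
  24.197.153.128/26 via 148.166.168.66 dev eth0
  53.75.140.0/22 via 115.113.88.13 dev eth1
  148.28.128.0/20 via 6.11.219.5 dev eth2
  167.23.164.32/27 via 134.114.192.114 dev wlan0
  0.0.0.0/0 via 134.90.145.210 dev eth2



Longest prefix match for 24.197.153.130:
  /26 24.197.153.128: MATCH
  /22 53.75.140.0: no
  /20 148.28.128.0: no
  /27 167.23.164.32: no
  /0 0.0.0.0: MATCH
Selected: next-hop 148.166.168.66 via eth0 (matched /26)


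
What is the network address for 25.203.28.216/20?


IP:   00011001.11001011.00011100.11011000
Mask: 11111111.11111111.11110000.00000000
AND operation:
Net:  00011001.11001011.00010000.00000000
Network: 25.203.16.0/20


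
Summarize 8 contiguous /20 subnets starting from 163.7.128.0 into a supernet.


Original prefix: /20
Number of subnets: 8 = 2^3
New prefix = 20 - 3 = 17
Supernet: 163.7.128.0/17


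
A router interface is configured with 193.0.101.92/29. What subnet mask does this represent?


/29 means 29 network bits, 3 host bits
Binary: 11111111111111111111111111111000
Mask: 255.255.255.248


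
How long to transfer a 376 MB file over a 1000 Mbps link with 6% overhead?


Effective throughput = 1000 * (1 - 6/100) = 940 Mbps
File size in Mb = 376 * 8 = 3008 Mb
Time = 3008 / 940
Time = 3.2 seconds


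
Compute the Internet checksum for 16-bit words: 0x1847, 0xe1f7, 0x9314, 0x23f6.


Sum all words (with carry folding):
+ 0x1847 = 0x1847
+ 0xe1f7 = 0xfa3e
+ 0x9314 = 0x8d53
+ 0x23f6 = 0xb149
One's complement: ~0xb149
Checksum = 0x4eb6


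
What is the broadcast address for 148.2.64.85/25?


Network: 148.2.64.0/25
Host bits = 7
Set all host bits to 1:
Broadcast: 148.2.64.127


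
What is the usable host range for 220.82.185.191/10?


Network: 220.64.0.0
Broadcast: 220.127.255.255
First usable = network + 1
Last usable = broadcast - 1
Range: 220.64.0.1 to 220.127.255.254


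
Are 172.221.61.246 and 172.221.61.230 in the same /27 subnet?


Mask: 255.255.255.224
172.221.61.246 AND mask = 172.221.61.224
172.221.61.230 AND mask = 172.221.61.224
Yes, same subnet (172.221.61.224)


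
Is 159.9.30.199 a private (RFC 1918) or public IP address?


RFC 1918 private ranges:
  10.0.0.0/8 (10.0.0.0 - 10.255.255.255)
  172.16.0.0/12 (172.16.0.0 - 172.31.255.255)
  192.168.0.0/16 (192.168.0.0 - 192.168.255.255)
Public (not in any RFC 1918 range)


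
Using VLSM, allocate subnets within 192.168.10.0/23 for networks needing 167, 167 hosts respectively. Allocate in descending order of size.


167 hosts -> /24 (254 usable): 192.168.10.0/24
167 hosts -> /24 (254 usable): 192.168.11.0/24
Allocation: 192.168.10.0/24 (167 hosts, 254 usable); 192.168.11.0/24 (167 hosts, 254 usable)


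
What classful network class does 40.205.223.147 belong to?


First octet: 40
Binary: 00101000
0xxxxxxx -> Class A (1-126)
Class A, default mask 255.0.0.0 (/8)


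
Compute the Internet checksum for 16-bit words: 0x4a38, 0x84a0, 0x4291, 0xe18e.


Sum all words (with carry folding):
+ 0x4a38 = 0x4a38
+ 0x84a0 = 0xced8
+ 0x4291 = 0x116a
+ 0xe18e = 0xf2f8
One's complement: ~0xf2f8
Checksum = 0x0d07


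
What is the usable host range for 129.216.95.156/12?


Network: 129.208.0.0
Broadcast: 129.223.255.255
First usable = network + 1
Last usable = broadcast - 1
Range: 129.208.0.1 to 129.223.255.254


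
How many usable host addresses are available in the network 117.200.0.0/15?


Host bits = 32 - 15 = 17
Total addresses = 2^17 = 131072
Usable = total - 2 (network and broadcast)
Usable hosts: 131070


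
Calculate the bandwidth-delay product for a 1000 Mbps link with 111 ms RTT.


BDP = bandwidth * RTT
= 1000 Mbps * 111 ms
= 1000 * 1e6 * 111 / 1000 bits
= 111000000 bits
= 13875000 bytes
= 13549.8047 KB
BDP = 111000000 bits (13875000 bytes)


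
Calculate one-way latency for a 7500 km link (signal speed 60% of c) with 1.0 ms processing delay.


Speed = 0.6 * 3e5 km/s = 180000 km/s
Propagation delay = 7500 / 180000 = 0.0417 s = 41.6667 ms
Processing delay = 1.0 ms
Total one-way latency = 42.6667 ms


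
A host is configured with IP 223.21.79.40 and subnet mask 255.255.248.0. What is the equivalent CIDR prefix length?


Binary: 11111111.11111111.11111000.00000000
Count leading 1s
Prefix: /21


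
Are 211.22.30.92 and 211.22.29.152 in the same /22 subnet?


Mask: 255.255.252.0
211.22.30.92 AND mask = 211.22.28.0
211.22.29.152 AND mask = 211.22.28.0
Yes, same subnet (211.22.28.0)


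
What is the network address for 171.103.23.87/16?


IP:   10101011.01100111.00010111.01010111
Mask: 11111111.11111111.00000000.00000000
AND operation:
Net:  10101011.01100111.00000000.00000000
Network: 171.103.0.0/16


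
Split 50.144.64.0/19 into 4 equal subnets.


New prefix = 19 + 2 = 21
Each subnet has 2048 addresses
  50.144.64.0/21
  50.144.72.0/21
  50.144.80.0/21
  50.144.88.0/21
Subnets: 50.144.64.0/21, 50.144.72.0/21, 50.144.80.0/21, 50.144.88.0/21


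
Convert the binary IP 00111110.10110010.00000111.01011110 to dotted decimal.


00111110 = 62
10110010 = 178
00000111 = 7
01011110 = 94
IP: 62.178.7.94


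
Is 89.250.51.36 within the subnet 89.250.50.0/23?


Subnet network: 89.250.50.0
Test IP AND mask: 89.250.50.0
Yes, 89.250.51.36 is in 89.250.50.0/23


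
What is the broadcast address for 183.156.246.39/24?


Network: 183.156.246.0/24
Host bits = 8
Set all host bits to 1:
Broadcast: 183.156.246.255


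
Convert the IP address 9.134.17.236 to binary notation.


9 = 00001001
134 = 10000110
17 = 00010001
236 = 11101100
Binary: 00001001.10000110.00010001.11101100


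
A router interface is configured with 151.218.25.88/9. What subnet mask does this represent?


/9 means 9 network bits, 23 host bits
Binary: 11111111100000000000000000000000
Mask: 255.128.0.0


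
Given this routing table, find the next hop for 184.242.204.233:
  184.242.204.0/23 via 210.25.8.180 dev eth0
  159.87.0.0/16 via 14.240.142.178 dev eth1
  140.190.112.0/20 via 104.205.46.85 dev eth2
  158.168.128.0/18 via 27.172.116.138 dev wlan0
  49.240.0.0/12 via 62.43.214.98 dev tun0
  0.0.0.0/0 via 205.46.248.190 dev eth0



Longest prefix match for 184.242.204.233:
  /23 184.242.204.0: MATCH
  /16 159.87.0.0: no
  /20 140.190.112.0: no
  /18 158.168.128.0: no
  /12 49.240.0.0: no
  /0 0.0.0.0: MATCH
Selected: next-hop 210.25.8.180 via eth0 (matched /23)


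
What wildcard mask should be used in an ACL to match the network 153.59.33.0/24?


Subnet mask: 255.255.255.0
Wildcard = 255.255.255.255 - subnet mask
255 - 255 = 0
255 - 255 = 0
255 - 255 = 0
255 - 0 = 255
Wildcard: 0.0.0.255


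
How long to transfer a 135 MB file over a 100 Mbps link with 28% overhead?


Effective throughput = 100 * (1 - 28/100) = 72 Mbps
File size in Mb = 135 * 8 = 1080 Mb
Time = 1080 / 72
Time = 15 seconds


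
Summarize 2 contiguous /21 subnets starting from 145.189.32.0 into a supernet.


Original prefix: /21
Number of subnets: 2 = 2^1
New prefix = 21 - 1 = 20
Supernet: 145.189.32.0/20


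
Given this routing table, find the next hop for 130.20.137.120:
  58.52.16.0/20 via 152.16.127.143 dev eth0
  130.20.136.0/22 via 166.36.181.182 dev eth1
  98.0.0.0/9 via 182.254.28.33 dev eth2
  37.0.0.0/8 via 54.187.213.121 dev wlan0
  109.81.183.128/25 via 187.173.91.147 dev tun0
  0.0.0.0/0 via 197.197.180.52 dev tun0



Longest prefix match for 130.20.137.120:
  /20 58.52.16.0: no
  /22 130.20.136.0: MATCH
  /9 98.0.0.0: no
  /8 37.0.0.0: no
  /25 109.81.183.128: no
  /0 0.0.0.0: MATCH
Selected: next-hop 166.36.181.182 via eth1 (matched /22)


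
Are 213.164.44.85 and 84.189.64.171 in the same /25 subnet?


Mask: 255.255.255.128
213.164.44.85 AND mask = 213.164.44.0
84.189.64.171 AND mask = 84.189.64.128
No, different subnets (213.164.44.0 vs 84.189.64.128)


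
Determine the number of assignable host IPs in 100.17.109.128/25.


Host bits = 32 - 25 = 7
Total addresses = 2^7 = 128
Usable = total - 2 (network and broadcast)
Usable hosts: 126


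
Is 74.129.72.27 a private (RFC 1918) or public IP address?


RFC 1918 private ranges:
  10.0.0.0/8 (10.0.0.0 - 10.255.255.255)
  172.16.0.0/12 (172.16.0.0 - 172.31.255.255)
  192.168.0.0/16 (192.168.0.0 - 192.168.255.255)
Public (not in any RFC 1918 range)


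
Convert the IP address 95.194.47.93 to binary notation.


95 = 01011111
194 = 11000010
47 = 00101111
93 = 01011101
Binary: 01011111.11000010.00101111.01011101


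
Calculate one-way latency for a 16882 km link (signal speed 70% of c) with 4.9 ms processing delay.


Speed = 0.7 * 3e5 km/s = 210000 km/s
Propagation delay = 16882 / 210000 = 0.0804 s = 80.3905 ms
Processing delay = 4.9 ms
Total one-way latency = 85.2905 ms


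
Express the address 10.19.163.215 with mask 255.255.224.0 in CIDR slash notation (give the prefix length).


Binary: 11111111.11111111.11100000.00000000
Count leading 1s
Prefix: /19


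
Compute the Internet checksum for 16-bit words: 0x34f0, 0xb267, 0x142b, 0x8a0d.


Sum all words (with carry folding):
+ 0x34f0 = 0x34f0
+ 0xb267 = 0xe757
+ 0x142b = 0xfb82
+ 0x8a0d = 0x8590
One's complement: ~0x8590
Checksum = 0x7a6f


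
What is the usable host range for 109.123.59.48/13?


Network: 109.120.0.0
Broadcast: 109.127.255.255
First usable = network + 1
Last usable = broadcast - 1
Range: 109.120.0.1 to 109.127.255.254


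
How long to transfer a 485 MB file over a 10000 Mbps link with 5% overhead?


Effective throughput = 10000 * (1 - 5/100) = 9500 Mbps
File size in Mb = 485 * 8 = 3880 Mb
Time = 3880 / 9500
Time = 0.4084 seconds


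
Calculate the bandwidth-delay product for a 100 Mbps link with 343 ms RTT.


BDP = bandwidth * RTT
= 100 Mbps * 343 ms
= 100 * 1e6 * 343 / 1000 bits
= 34300000 bits
= 4287500 bytes
= 4187.0117 KB
BDP = 34300000 bits (4287500 bytes)


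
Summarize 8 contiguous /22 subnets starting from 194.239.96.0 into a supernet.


Original prefix: /22
Number of subnets: 8 = 2^3
New prefix = 22 - 3 = 19
Supernet: 194.239.96.0/19


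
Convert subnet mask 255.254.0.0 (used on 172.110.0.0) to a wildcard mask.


Subnet mask: 255.254.0.0
Wildcard = 255.255.255.255 - subnet mask
255 - 255 = 0
255 - 254 = 1
255 - 0 = 255
255 - 0 = 255
Wildcard: 0.1.255.255


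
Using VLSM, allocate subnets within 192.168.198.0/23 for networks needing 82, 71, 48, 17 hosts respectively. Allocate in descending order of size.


82 hosts -> /25 (126 usable): 192.168.198.0/25
71 hosts -> /25 (126 usable): 192.168.198.128/25
48 hosts -> /26 (62 usable): 192.168.199.0/26
17 hosts -> /27 (30 usable): 192.168.199.64/27
Allocation: 192.168.198.0/25 (82 hosts, 126 usable); 192.168.198.128/25 (71 hosts, 126 usable); 192.168.199.0/26 (48 hosts, 62 usable); 192.168.199.64/27 (17 hosts, 30 usable)


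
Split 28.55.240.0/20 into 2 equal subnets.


New prefix = 20 + 1 = 21
Each subnet has 2048 addresses
  28.55.240.0/21
  28.55.248.0/21
Subnets: 28.55.240.0/21, 28.55.248.0/21


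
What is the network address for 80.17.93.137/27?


IP:   01010000.00010001.01011101.10001001
Mask: 11111111.11111111.11111111.11100000
AND operation:
Net:  01010000.00010001.01011101.10000000
Network: 80.17.93.128/27


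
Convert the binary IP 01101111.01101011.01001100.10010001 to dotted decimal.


01101111 = 111
01101011 = 107
01001100 = 76
10010001 = 145
IP: 111.107.76.145


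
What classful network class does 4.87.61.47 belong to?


First octet: 4
Binary: 00000100
0xxxxxxx -> Class A (1-126)
Class A, default mask 255.0.0.0 (/8)


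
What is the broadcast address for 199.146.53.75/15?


Network: 199.146.0.0/15
Host bits = 17
Set all host bits to 1:
Broadcast: 199.147.255.255


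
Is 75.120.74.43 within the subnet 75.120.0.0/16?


Subnet network: 75.120.0.0
Test IP AND mask: 75.120.0.0
Yes, 75.120.74.43 is in 75.120.0.0/16


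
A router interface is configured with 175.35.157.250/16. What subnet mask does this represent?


/16 means 16 network bits, 16 host bits
Binary: 11111111111111110000000000000000
Mask: 255.255.0.0


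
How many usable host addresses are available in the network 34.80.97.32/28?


Host bits = 32 - 28 = 4
Total addresses = 2^4 = 16
Usable = total - 2 (network and broadcast)
Usable hosts: 14


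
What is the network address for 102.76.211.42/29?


IP:   01100110.01001100.11010011.00101010
Mask: 11111111.11111111.11111111.11111000
AND operation:
Net:  01100110.01001100.11010011.00101000
Network: 102.76.211.40/29


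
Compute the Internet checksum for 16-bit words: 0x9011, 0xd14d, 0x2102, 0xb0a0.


Sum all words (with carry folding):
+ 0x9011 = 0x9011
+ 0xd14d = 0x615f
+ 0x2102 = 0x8261
+ 0xb0a0 = 0x3302
One's complement: ~0x3302
Checksum = 0xccfd


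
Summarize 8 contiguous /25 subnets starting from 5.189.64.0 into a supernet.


Original prefix: /25
Number of subnets: 8 = 2^3
New prefix = 25 - 3 = 22
Supernet: 5.189.64.0/22


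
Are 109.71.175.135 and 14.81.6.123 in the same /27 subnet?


Mask: 255.255.255.224
109.71.175.135 AND mask = 109.71.175.128
14.81.6.123 AND mask = 14.81.6.96
No, different subnets (109.71.175.128 vs 14.81.6.96)


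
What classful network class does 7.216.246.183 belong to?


First octet: 7
Binary: 00000111
0xxxxxxx -> Class A (1-126)
Class A, default mask 255.0.0.0 (/8)


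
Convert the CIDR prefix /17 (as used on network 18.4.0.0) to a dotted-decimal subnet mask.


/17 means 17 network bits, 15 host bits
Binary: 11111111111111111000000000000000
Mask: 255.255.128.0


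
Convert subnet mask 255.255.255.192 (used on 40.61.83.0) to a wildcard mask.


Subnet mask: 255.255.255.192
Wildcard = 255.255.255.255 - subnet mask
255 - 255 = 0
255 - 255 = 0
255 - 255 = 0
255 - 192 = 63
Wildcard: 0.0.0.63


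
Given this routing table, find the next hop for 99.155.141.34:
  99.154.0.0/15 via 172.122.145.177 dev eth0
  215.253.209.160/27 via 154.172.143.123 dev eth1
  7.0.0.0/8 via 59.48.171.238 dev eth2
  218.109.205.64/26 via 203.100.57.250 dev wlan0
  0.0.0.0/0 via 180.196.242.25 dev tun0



Longest prefix match for 99.155.141.34:
  /15 99.154.0.0: MATCH
  /27 215.253.209.160: no
  /8 7.0.0.0: no
  /26 218.109.205.64: no
  /0 0.0.0.0: MATCH
Selected: next-hop 172.122.145.177 via eth0 (matched /15)


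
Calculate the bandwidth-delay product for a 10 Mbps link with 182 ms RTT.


BDP = bandwidth * RTT
= 10 Mbps * 182 ms
= 10 * 1e6 * 182 / 1000 bits
= 1820000 bits
= 227500 bytes
= 222.168 KB
BDP = 1820000 bits (227500 bytes)


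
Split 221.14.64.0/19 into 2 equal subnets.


New prefix = 19 + 1 = 20
Each subnet has 4096 addresses
  221.14.64.0/20
  221.14.80.0/20
Subnets: 221.14.64.0/20, 221.14.80.0/20


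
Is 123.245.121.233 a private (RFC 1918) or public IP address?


RFC 1918 private ranges:
  10.0.0.0/8 (10.0.0.0 - 10.255.255.255)
  172.16.0.0/12 (172.16.0.0 - 172.31.255.255)
  192.168.0.0/16 (192.168.0.0 - 192.168.255.255)
Public (not in any RFC 1918 range)


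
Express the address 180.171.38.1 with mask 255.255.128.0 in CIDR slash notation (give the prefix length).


Binary: 11111111.11111111.10000000.00000000
Count leading 1s
Prefix: /17


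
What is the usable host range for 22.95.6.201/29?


Network: 22.95.6.200
Broadcast: 22.95.6.207
First usable = network + 1
Last usable = broadcast - 1
Range: 22.95.6.201 to 22.95.6.206


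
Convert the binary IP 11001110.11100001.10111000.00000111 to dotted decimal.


11001110 = 206
11100001 = 225
10111000 = 184
00000111 = 7
IP: 206.225.184.7


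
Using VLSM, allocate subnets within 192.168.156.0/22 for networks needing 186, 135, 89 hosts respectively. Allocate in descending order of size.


186 hosts -> /24 (254 usable): 192.168.156.0/24
135 hosts -> /24 (254 usable): 192.168.157.0/24
89 hosts -> /25 (126 usable): 192.168.158.0/25
Allocation: 192.168.156.0/24 (186 hosts, 254 usable); 192.168.157.0/24 (135 hosts, 254 usable); 192.168.158.0/25 (89 hosts, 126 usable)


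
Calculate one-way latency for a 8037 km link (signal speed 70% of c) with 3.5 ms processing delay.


Speed = 0.7 * 3e5 km/s = 210000 km/s
Propagation delay = 8037 / 210000 = 0.0383 s = 38.2714 ms
Processing delay = 3.5 ms
Total one-way latency = 41.7714 ms


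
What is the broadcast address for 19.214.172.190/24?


Network: 19.214.172.0/24
Host bits = 8
Set all host bits to 1:
Broadcast: 19.214.172.255


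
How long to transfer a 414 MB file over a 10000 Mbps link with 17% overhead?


Effective throughput = 10000 * (1 - 17/100) = 8300 Mbps
File size in Mb = 414 * 8 = 3312 Mb
Time = 3312 / 8300
Time = 0.399 seconds


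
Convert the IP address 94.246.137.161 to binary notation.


94 = 01011110
246 = 11110110
137 = 10001001
161 = 10100001
Binary: 01011110.11110110.10001001.10100001


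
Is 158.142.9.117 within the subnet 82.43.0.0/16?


Subnet network: 82.43.0.0
Test IP AND mask: 158.142.0.0
No, 158.142.9.117 is not in 82.43.0.0/16


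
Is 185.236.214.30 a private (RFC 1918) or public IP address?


RFC 1918 private ranges:
  10.0.0.0/8 (10.0.0.0 - 10.255.255.255)
  172.16.0.0/12 (172.16.0.0 - 172.31.255.255)
  192.168.0.0/16 (192.168.0.0 - 192.168.255.255)
Public (not in any RFC 1918 range)


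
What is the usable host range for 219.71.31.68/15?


Network: 219.70.0.0
Broadcast: 219.71.255.255
First usable = network + 1
Last usable = broadcast - 1
Range: 219.70.0.1 to 219.71.255.254


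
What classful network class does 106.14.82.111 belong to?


First octet: 106
Binary: 01101010
0xxxxxxx -> Class A (1-126)
Class A, default mask 255.0.0.0 (/8)


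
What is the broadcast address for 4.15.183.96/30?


Network: 4.15.183.96/30
Host bits = 2
Set all host bits to 1:
Broadcast: 4.15.183.99


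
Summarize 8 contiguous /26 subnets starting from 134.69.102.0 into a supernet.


Original prefix: /26
Number of subnets: 8 = 2^3
New prefix = 26 - 3 = 23
Supernet: 134.69.102.0/23


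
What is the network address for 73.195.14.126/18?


IP:   01001001.11000011.00001110.01111110
Mask: 11111111.11111111.11000000.00000000
AND operation:
Net:  01001001.11000011.00000000.00000000
Network: 73.195.0.0/18


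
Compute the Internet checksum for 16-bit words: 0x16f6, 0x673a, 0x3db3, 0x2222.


Sum all words (with carry folding):
+ 0x16f6 = 0x16f6
+ 0x673a = 0x7e30
+ 0x3db3 = 0xbbe3
+ 0x2222 = 0xde05
One's complement: ~0xde05
Checksum = 0x21fa


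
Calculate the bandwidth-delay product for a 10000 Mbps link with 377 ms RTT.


BDP = bandwidth * RTT
= 10000 Mbps * 377 ms
= 10000 * 1e6 * 377 / 1000 bits
= 3770000000 bits
= 471250000 bytes
= 460205.0781 KB
BDP = 3770000000 bits (471250000 bytes)


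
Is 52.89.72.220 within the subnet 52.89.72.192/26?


Subnet network: 52.89.72.192
Test IP AND mask: 52.89.72.192
Yes, 52.89.72.220 is in 52.89.72.192/26


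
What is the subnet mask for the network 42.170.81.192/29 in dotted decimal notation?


/29 means 29 network bits, 3 host bits
Binary: 11111111111111111111111111111000
Mask: 255.255.255.248


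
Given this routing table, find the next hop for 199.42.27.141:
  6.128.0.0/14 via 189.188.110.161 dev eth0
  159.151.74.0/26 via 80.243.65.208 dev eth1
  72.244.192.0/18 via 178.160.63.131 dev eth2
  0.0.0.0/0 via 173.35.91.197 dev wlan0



Longest prefix match for 199.42.27.141:
  /14 6.128.0.0: no
  /26 159.151.74.0: no
  /18 72.244.192.0: no
  /0 0.0.0.0: MATCH
Selected: next-hop 173.35.91.197 via wlan0 (matched /0)


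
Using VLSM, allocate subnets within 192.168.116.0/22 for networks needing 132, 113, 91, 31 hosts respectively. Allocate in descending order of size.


132 hosts -> /24 (254 usable): 192.168.116.0/24
113 hosts -> /25 (126 usable): 192.168.117.0/25
91 hosts -> /25 (126 usable): 192.168.117.128/25
31 hosts -> /26 (62 usable): 192.168.118.0/26
Allocation: 192.168.116.0/24 (132 hosts, 254 usable); 192.168.117.0/25 (113 hosts, 126 usable); 192.168.117.128/25 (91 hosts, 126 usable); 192.168.118.0/26 (31 hosts, 62 usable)


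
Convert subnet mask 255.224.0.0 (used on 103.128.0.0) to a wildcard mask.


Subnet mask: 255.224.0.0
Wildcard = 255.255.255.255 - subnet mask
255 - 255 = 0
255 - 224 = 31
255 - 0 = 255
255 - 0 = 255
Wildcard: 0.31.255.255


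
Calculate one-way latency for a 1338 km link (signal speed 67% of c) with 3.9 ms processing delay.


Speed = 0.67 * 3e5 km/s = 201000 km/s
Propagation delay = 1338 / 201000 = 0.0067 s = 6.6567 ms
Processing delay = 3.9 ms
Total one-way latency = 10.5567 ms


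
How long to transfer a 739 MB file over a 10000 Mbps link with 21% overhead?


Effective throughput = 10000 * (1 - 21/100) = 7900 Mbps
File size in Mb = 739 * 8 = 5912 Mb
Time = 5912 / 7900
Time = 0.7484 seconds


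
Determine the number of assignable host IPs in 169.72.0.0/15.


Host bits = 32 - 15 = 17
Total addresses = 2^17 = 131072
Usable = total - 2 (network and broadcast)
Usable hosts: 131070


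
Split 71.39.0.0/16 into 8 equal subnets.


New prefix = 16 + 3 = 19
Each subnet has 8192 addresses
  71.39.0.0/19
  71.39.32.0/19
  71.39.64.0/19
  71.39.96.0/19
  71.39.128.0/19
  71.39.160.0/19
  71.39.192.0/19
  71.39.224.0/19
Subnets: 71.39.0.0/19, 71.39.32.0/19, 71.39.64.0/19, 71.39.96.0/19, 71.39.128.0/19, 71.39.160.0/19, 71.39.192.0/19, 71.39.224.0/19


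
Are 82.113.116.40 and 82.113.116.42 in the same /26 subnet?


Mask: 255.255.255.192
82.113.116.40 AND mask = 82.113.116.0
82.113.116.42 AND mask = 82.113.116.0
Yes, same subnet (82.113.116.0)


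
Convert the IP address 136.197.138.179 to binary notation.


136 = 10001000
197 = 11000101
138 = 10001010
179 = 10110011
Binary: 10001000.11000101.10001010.10110011


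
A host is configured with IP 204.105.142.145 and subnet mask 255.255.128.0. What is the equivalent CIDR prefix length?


Binary: 11111111.11111111.10000000.00000000
Count leading 1s
Prefix: /17


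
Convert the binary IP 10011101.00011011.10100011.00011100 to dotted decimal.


10011101 = 157
00011011 = 27
10100011 = 163
00011100 = 28
IP: 157.27.163.28


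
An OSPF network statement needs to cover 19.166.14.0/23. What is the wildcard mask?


Subnet mask: 255.255.254.0
Wildcard = 255.255.255.255 - subnet mask
255 - 255 = 0
255 - 255 = 0
255 - 254 = 1
255 - 0 = 255
Wildcard: 0.0.1.255


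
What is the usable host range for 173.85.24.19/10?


Network: 173.64.0.0
Broadcast: 173.127.255.255
First usable = network + 1
Last usable = broadcast - 1
Range: 173.64.0.1 to 173.127.255.254


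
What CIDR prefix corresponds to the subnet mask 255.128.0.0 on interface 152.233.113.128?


Binary: 11111111.10000000.00000000.00000000
Count leading 1s
Prefix: /9


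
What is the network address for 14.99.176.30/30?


IP:   00001110.01100011.10110000.00011110
Mask: 11111111.11111111.11111111.11111100
AND operation:
Net:  00001110.01100011.10110000.00011100
Network: 14.99.176.28/30


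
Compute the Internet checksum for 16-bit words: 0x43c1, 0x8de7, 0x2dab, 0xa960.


Sum all words (with carry folding):
+ 0x43c1 = 0x43c1
+ 0x8de7 = 0xd1a8
+ 0x2dab = 0xff53
+ 0xa960 = 0xa8b4
One's complement: ~0xa8b4
Checksum = 0x574b
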